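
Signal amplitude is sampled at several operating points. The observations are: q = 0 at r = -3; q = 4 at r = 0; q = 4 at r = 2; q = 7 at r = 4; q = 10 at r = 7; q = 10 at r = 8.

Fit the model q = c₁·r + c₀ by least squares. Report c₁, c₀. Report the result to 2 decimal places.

c₁ = 0.92, c₀ = 3.07

Entries of XᵀX: Σr·r = 142, Σr = 18, Σ1 = 6.
Moment sums: Σr·q = 186, Σq = 35.
Δ = 142·6 − 18² = 528.
c₁ = (186·6 − 18·35)/528 = 81/88; c₀ = (142·35 − 18·186)/528 = 811/264.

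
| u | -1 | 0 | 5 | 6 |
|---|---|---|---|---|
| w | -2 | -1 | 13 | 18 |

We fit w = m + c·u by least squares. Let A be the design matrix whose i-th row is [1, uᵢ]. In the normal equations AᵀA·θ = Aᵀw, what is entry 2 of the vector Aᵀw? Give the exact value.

175

Entry 2 ↔ basis u, so (Aᵀw)_{2} = Σᵢ (u)·wᵢ = (-1)·(-2) + (0)·(-1) + (5)·(13) + (6)·(18) = 175.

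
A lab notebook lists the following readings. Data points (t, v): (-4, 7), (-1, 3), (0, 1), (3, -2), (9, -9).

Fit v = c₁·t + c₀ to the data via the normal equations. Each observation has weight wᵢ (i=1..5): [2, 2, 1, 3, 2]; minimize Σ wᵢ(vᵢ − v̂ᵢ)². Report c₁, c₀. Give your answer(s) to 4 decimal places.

c₁ = -1.2205, c₀ = 1.7749

Setting ∂/∂c₁ … = 0 gives: 223·c₁ + 17·c₀ = -242;  17·c₁ + 10·c₀ = -3.
det = 223·10 − 17² = 1941.
c₁ = ((-242)·10 − 17·(-3))/1941 = -2369/1941; c₀ = (223·(-3) − 17·(-242))/1941 = 3445/1941.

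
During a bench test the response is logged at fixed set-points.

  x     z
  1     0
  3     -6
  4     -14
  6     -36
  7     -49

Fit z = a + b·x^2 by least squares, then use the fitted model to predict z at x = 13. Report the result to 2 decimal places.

Entries of AᵀA: Σ1 = 5, Σx^2 = 111, Σx^2·x^2 = 4035.
Right-hand side: Σz = -105, Σx^2·z = -3975.
Δ = 5·4035 − 111² = 7854.
a = ((-105)·4035 − 111·(-3975))/7854 = 2925/1309; b = (5·(-3975) − 111·(-105))/7854 = -1370/1309.
At x = 13: ẑ = (2925/1309)·(1) + (-1370/1309)·(169) = -228605/1309.

ẑ = -174.64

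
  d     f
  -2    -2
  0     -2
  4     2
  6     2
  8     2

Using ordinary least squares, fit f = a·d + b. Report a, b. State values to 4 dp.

a = 0.4884, b = -1.1628

Sums needed: Σd·d = 120, Σd = 16, Σ1 = 5.
And Σd·f = 40, Σf = 2.
MᵀM·[a, b]ᵀ = Mᵀf becomes [[120, 16]; [16, 5]]·[a, b]ᵀ = [40, 2]ᵀ.
Determinant 120·5 − 16² = 344.
a = (40·5 − 16·2)/344 = 21/43; b = (120·2 − 16·40)/344 = -50/43.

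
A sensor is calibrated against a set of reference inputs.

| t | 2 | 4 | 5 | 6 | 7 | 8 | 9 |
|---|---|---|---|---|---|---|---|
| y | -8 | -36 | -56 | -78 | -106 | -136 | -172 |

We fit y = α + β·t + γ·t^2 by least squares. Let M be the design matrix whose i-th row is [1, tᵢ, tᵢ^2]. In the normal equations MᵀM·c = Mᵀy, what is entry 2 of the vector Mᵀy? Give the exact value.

-4286

Entry 2 ↔ basis t, so (Mᵀy)_{2} = Σᵢ (t)·yᵢ = (2)·(-8) + (4)·(-36) + (5)·(-56) + (6)·(-78) + (7)·(-106) + (8)·(-136) + (9)·(-172) = -4286.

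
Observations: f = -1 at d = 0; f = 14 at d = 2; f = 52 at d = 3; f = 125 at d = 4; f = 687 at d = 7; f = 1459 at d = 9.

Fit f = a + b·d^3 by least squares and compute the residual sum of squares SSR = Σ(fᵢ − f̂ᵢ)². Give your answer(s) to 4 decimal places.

Normal-equation sums: Σ1 = 6, Σd^3 = 1171, Σd^3·d^3 = 653979.
Moment sums: Σf = 2336, Σd^3·f = 1308768.
Determinant 6·653979 − 1171² = 2552633.
a = (2336·653979 − 1171·1308768)/2552633 = -4872384/2552633; b = (6·1308768 − 1171·2336)/2552633 = 5117152/2552633.
Residuals: 2319751/2552633, -327970/2552633, -553804/2552633, -3546219/2552633, 3348119/2552633, -1239877/2552633; SSR = 12190696/2552633.

SSR = 4.7757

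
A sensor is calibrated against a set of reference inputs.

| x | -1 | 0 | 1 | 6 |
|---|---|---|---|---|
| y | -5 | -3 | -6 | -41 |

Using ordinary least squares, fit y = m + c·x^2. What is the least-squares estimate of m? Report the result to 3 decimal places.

m = -3.971

With design matrix M, MᵀM = [[4, 38]; [38, 1298]] and Mᵀy = [-55, -1487]ᵀ.
det = 4·1298 − 38² = 3748.
m = ((-55)·1298 − 38·(-1487))/3748 = -3721/937; c = (4·(-1487) − 38·(-55))/3748 = -1929/1874.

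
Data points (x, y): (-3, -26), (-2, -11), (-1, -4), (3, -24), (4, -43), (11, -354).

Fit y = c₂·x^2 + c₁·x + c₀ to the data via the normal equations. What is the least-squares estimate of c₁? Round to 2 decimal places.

MᵀM·[c₂, c₁, c₀]ᵀ = Mᵀy reads: 15076·c₂ + 1386·c₁ + 160·c₀ = -44020;  1386·c₂ + 160·c₁ + 12·c₀ = -4034;  160·c₂ + 12·c₁ + 6·c₀ = -462.
Inverting the 3×3 Gram matrix, [c₂, c₁, c₀]ᵀ = [-149391/50057, 26276/50057, 76819/50057]ᵀ.

c₁ = 0.52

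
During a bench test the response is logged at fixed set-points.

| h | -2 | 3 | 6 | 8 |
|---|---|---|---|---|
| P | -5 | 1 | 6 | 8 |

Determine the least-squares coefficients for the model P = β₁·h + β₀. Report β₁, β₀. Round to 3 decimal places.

β₁ = 1.330, β₀ = -2.489

From the data, Σh·h = 113, Σh = 15, Σ1 = 4.
Moment sums: Σh·P = 113, ΣP = 10.
Determinant 113·4 − 15² = 227.
β₁ = (113·4 − 15·10)/227 = 302/227; β₀ = (113·10 − 15·113)/227 = -565/227.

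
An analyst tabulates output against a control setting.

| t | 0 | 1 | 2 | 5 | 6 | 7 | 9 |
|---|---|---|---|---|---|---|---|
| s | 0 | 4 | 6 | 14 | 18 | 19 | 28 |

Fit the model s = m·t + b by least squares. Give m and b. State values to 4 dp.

Sums needed: Σt·t = 196, Σt = 30, Σ1 = 7.
Moment sums: Σt·s = 579, Σs = 89.
Eliminating b: 7·(row 1) − 30·(row 2) gives 472·m = 7·579 − 30·89 = 1383, so m = 1383/472.
Then b = (89 − 30·(1383/472))/7 = 37/236.

m = 2.9301, b = 0.1568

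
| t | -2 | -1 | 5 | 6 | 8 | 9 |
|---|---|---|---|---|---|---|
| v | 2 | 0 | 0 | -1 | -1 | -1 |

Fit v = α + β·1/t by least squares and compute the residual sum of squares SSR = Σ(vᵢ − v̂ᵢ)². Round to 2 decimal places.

From the data, Σ1 = 6, Σ1/t = -323/360, Σ1/t·1/t = 174409/129600.
Moment sums: Σv = -1, Σ1/t·v = -101/72.
So XᵀX·[α, β]ᵀ = Xᵀv: [[6, -323/360]; [-323/360, 174409/129600]]·[α, β]ᵀ = [-1, -101/72]ᵀ.
Determinant 6·(174409/129600) − (-323/360)² = 37685/5184.
α = ((-1)·(174409/129600) − (-323/360)·(-101/72))/(37685/5184) = -337524/942125; β = (6·(-101/72) − (-323/360)·(-1))/(37685/5184) = -241416/188425.
Residuals: 1618234/942125, -869556/942125, 115788/188425, -403421/942125, -453716/942125, -470481/942125; SSR = 4564086/942125.

SSR = 4.84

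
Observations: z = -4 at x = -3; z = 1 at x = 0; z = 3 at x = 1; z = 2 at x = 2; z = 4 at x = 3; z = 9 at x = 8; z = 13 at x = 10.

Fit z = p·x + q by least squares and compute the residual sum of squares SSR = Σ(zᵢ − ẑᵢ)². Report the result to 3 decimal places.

SSR = 4.960

Sums needed: Σx·x = 187, Σx = 21, Σ1 = 7.
For Aᵀz: Σx·z = 233, Σz = 28.
Eliminating q: 7·(row 1) − 21·(row 2) gives 868·p = 7·233 − 21·28 = 1043, so p = 149/124.
Then q = (28 − 21·(149/124))/7 = 49/124.
Residuals: -49/62, 75/124, 87/62, -99/124, 0, -125/124, 73/124; SSR = 615/124.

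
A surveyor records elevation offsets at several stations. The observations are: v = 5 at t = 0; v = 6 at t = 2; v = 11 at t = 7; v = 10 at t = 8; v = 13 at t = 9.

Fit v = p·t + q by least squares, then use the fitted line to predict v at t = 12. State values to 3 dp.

v̂ = 14.631

From the data, Σt·t = 198, Σt = 26, Σ1 = 5.
Moment sums: Σt·v = 286, Σv = 45.
XᵀX·[p, q]ᵀ = Xᵀv becomes [[198, 26]; [26, 5]]·[p, q]ᵀ = [286, 45]ᵀ.
Determinant 198·5 − 26² = 314.
p = (286·5 − 26·45)/314 = 130/157; q = (198·45 − 26·286)/314 = 737/157.
At t = 12: v̂ = (130/157)·(12) + (737/157)·(1) = 2297/157.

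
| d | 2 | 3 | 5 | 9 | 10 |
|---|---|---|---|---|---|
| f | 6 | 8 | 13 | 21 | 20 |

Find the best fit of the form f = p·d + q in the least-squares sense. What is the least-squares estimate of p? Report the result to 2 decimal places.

Entries of MᵀM: Σd·d = 219, Σd = 29, Σ1 = 5.
Moment sums: Σd·f = 490, Σf = 68.
So MᵀM·[p, q]ᵀ = Mᵀf: [[219, 29]; [29, 5]]·[p, q]ᵀ = [490, 68]ᵀ.
Eliminating q: 5·(row 1) − 29·(row 2) gives 254·p = 5·490 − 29·68 = 478, so p = 239/127.
Then q = (68 − 29·(239/127))/5 = 341/127.

p = 1.88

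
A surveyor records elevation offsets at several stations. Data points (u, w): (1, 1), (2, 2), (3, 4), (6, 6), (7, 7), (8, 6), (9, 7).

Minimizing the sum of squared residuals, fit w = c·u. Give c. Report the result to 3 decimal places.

The normal equations are: 244·c = 213.
(Σu·u = 244, Σu·w = 213.)
c = 213/244 = 0.872951.

c = 0.873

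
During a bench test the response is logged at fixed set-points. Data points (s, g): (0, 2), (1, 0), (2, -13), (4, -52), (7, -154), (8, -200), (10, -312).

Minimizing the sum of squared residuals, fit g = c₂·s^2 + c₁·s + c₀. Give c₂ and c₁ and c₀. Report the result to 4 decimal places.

c₂ = -2.9973, c₁ = -1.4470, c₀ = 2.6661

Forming MᵀM = [[16770, 1928, 234]; [1928, 234, 32]; [234, 32, 7]] and Mᵀg = [-52430, -6032, -729]ᵀ gives MᵀM·[c₂, c₁, c₀]ᵀ = Mᵀg.
Solving the 3×3 system (Gaussian elimination) gives c₂ = -36108/12047, c₁ = -17432/12047, c₀ = 32119/12047.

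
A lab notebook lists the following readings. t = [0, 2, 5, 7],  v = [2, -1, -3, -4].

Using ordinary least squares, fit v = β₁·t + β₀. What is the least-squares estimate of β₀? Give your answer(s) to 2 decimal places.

β₀ = 1.40

The normal system MᵀM·[β₁, β₀]ᵀ = Mᵀv is [[78, 14]; [14, 4]]·[β₁, β₀]ᵀ = [-45, -6]ᵀ.
Determinant 78·4 − 14² = 116.
β₁ = ((-45)·4 − 14·(-6))/116 = -24/29; β₀ = (78·(-6) − 14·(-45))/116 = 81/58.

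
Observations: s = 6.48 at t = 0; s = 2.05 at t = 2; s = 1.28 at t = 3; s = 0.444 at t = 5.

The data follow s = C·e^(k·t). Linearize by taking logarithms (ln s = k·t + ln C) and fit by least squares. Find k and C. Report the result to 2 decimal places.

k = -0.53, C = 6.29

Taking logs, ln s = k·t + ln C, so regress ln s on t.
Over the data: Σt = 10.0000, Σ(t)² = 38.0000, Σln s = 2.0215, Σt·ln s = -1.8834.
Normal system: [[38.0000, 10.0000]; [10.0000, 4]]·[k, ln C]ᵀ = [-1.8834, 2.0215]ᵀ.
Slope k = (n·Σt·ln s − Σt·Σln s)/(n·Σ(t)² − (Σt)²) = (4·-1.8834 − 10.0000·2.0215)/52.0000 = -0.53362; ln C = (Σln s − k·Σt)/n = 1.83943, so C = exp(1.83943) = 6.29297.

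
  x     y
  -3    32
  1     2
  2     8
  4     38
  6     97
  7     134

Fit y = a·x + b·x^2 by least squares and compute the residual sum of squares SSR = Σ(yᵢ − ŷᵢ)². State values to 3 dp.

Setting ∂/∂a … = 0 gives: 115·a + 605·b = 1594;  605·a + 4051·b = 10988.
(Σx·x = 115, Σx·x^2 = 605, Σx^2·x^2 = 4051, Σx·y = 1594, Σx^2·y = 10988.)
Eliminating b: 4051·(row 1) − 605·(row 2) gives 99840·a = 4051·1594 − 605·10988 = -190446, so a = -31741/16640.
Then b = (10988 − 605·(-31741/16640))/4051 = 9975/3328.
Residuals: -5809/8320, 7573/8320, -1449/8320, -9679/4160, 4513/8320, 1009/2080; SSR = 60647/8320.

SSR = 7.289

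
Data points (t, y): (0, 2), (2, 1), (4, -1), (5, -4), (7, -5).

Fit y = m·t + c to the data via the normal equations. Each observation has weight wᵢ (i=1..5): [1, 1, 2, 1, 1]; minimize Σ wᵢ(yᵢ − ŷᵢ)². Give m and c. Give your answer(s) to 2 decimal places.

m = -1.08, c = 2.63

Setting ∂/∂m … = 0 gives: 110·m + 22·c = -61;  22·m + 6·c = -8.
(Σwᵢ·t·t = 110, Σwᵢ·t = 22, Σwᵢ·1 = 6, Σwᵢ·t·y = -61, Σwᵢ·y = -8.)
Eliminating c: 6·(row 1) − 22·(row 2) gives 176·m = 6·(-61) − 22·(-8) = -190, so m = -95/88.
Then c = ((-8) − 22·(-95/88))/6 = 21/8.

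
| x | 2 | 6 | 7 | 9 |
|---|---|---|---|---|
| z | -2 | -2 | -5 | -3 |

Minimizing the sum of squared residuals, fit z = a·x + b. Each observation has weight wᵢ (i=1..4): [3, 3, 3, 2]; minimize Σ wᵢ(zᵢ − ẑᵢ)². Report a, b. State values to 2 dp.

a = -0.26, b = -1.49

Normal-equation sums: Σwᵢ·x·x = 429, Σwᵢ·x = 63, Σwᵢ·1 = 11.
Moment sums: Σwᵢ·x·z = -207, Σwᵢ·z = -33.
Δ = 429·11 − 63² = 750.
a = ((-207)·11 − 63·(-33))/750 = -33/125; b = (429·(-33) − 63·(-207))/750 = -186/125.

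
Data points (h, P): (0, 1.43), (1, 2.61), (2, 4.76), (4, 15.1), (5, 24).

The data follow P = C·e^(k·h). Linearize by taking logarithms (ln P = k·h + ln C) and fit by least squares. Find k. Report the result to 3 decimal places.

With ln Pᵢ as the transformed response and hᵢ as the regressor:
Σh = 12.0000, Σ(h)² = 46.0000, Σln P = 8.7700, Σh·ln P = 30.8289.
Normal system: [[46.0000, 12.0000]; [12.0000, 5]]·[k, ln C]ᵀ = [30.8289, 8.7700]ᵀ.
Slope k = (n·Σh·ln P − Σh·Σln P)/(n·Σ(h)² − (Σh)²) = (5·30.8289 − 12.0000·8.7700)/86.0000 = 0.56865; ln C = (Σln P − k·Σh)/n = 0.38924.

k = 0.569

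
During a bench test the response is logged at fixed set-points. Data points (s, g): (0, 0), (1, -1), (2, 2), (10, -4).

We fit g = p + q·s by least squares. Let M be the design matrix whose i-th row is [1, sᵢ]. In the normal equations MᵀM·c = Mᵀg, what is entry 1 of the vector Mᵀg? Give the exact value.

Entry 1 ↔ basis 1, so (Mᵀg)_{1} = Σᵢ gᵢ = (1)·(0) + (1)·(-1) + (1)·(2) + (1)·(-4) = -3.

-3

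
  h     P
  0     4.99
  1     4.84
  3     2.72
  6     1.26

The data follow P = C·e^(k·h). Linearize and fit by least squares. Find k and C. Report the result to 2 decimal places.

k = -0.24, C = 5.52

Let Y = ln P. Fitting Y = k·h + ln C by least squares:
XᵀX = [[46.0000, 10.0000]; [10.0000, 4]], rhs = [5.9655, 4.4161]ᵀ  (here Σh = 10.0000, Σ(h)² = 46.0000, Σln P = 4.4161, Σh·ln P = 5.9655).
Δ = 46.0000·4 − (10.0000)² = 84.0000; k = (5.9655·4 − 10.0000·4.4161)/84.0000 = -0.24165, ln C = (46.0000·4.4161 − 10.0000·5.9655)/84.0000 = 1.70816, so C = exp(1.70816) = 5.51880.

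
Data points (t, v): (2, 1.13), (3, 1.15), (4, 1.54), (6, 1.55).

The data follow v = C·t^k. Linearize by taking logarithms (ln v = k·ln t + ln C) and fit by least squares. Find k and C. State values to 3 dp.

k = 0.334, C = 0.876

Taking logs, ln v = k·ln t + ln C, so regress ln v on ln t.
Σln t = 4.9698, Σ(ln t)² = 6.8196, Σln v = 1.1320, Σln t·ln v = 1.6221.
Equations: 6.8196·k + 4.9698·ln C = 1.6221;  4.9698·k + 4·ln C = 1.1320.
Solving (det = 2.5794): k = 0.33435, ln C = -0.13241, so C = exp(-0.13241) = 0.87598.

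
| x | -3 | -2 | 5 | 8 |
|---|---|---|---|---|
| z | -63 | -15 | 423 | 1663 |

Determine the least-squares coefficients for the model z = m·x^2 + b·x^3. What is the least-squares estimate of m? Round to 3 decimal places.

m = 1.956

Normal-equation sums: Σx^2·x^2 = 4818, Σx^2·x^3 = 35618, Σx^3·x^3 = 278562.
Right-hand side: Σx^2·z = 116380, Σx^3·z = 906152.
Determinant 4818·278562 − 35618² = 73469792.
m = (116380·278562 − 35618·906152)/73469792 = 1633223/834884; b = (4818·906152 − 35618·116380)/73469792 = 2507017/834884.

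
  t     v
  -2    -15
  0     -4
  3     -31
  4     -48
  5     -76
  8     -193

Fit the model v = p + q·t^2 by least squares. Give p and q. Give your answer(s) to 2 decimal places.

Normal-equation sums: Σ1 = 6, Σt^2 = 118, Σt^2·t^2 = 5074.
And Σv = -367, Σt^2·v = -15359.
XᵀX·[p, q]ᵀ = Xᵀv becomes [[6, 118]; [118, 5074]]·[p, q]ᵀ = [-367, -15359]ᵀ.
Δ = 6·5074 − 118² = 16520.
p = ((-367)·5074 − 118·(-15359))/16520 = -211/70; q = (6·(-15359) − 118·(-367))/16520 = -6106/2065.

p = -3.01, q = -2.96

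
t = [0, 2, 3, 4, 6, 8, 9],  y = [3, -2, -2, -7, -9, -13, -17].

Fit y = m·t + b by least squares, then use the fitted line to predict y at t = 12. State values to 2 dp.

ŷ = -22.35

The normal equations are: 210·m + 32·b = -349;  32·m + 7·b = -47.
det = 210·7 − 32² = 446.
m = ((-349)·7 − 32·(-47))/446 = -939/446; b = (210·(-47) − 32·(-349))/446 = 649/223.
At t = 12: ŷ = (-939/446)·(12) + (649/223)·(1) = -4985/223.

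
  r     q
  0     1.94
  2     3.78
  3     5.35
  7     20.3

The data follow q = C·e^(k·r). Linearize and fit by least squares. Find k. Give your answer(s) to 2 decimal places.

With ln qᵢ as the transformed response and rᵢ as the regressor:
Σr = 12.0000, Σ(r)² = 62.0000, Σln q = 6.6801, Σr·ln q = 28.7651.
Equations: 62.0000·k + 12.0000·ln C = 28.7651;  12.0000·k + 4·ln C = 6.6801.
Slope k = (n·Σr·ln q − Σr·Σln q)/(n·Σ(r)² − (Σr)²) = (4·28.7651 − 12.0000·6.6801)/104.0000 = 0.33557; ln C = (Σln q − k·Σr)/n = 0.66334.

k = 0.34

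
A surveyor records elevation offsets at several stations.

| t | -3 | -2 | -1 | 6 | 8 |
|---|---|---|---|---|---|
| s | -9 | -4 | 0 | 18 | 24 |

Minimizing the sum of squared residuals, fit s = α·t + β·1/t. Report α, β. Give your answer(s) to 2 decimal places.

Entries of AᵀA: Σt·t = 114, Σt·1/t = 5, Σ1/t·1/t = 809/576.
Right-hand side: Σt·s = 335, Σ1/t·s = 11.
det = 114·(809/576) − 5² = 12971/96.
α = (335·(809/576) − 5·11)/(12971/96) = 239335/77826; β = (114·11 − 5·335)/(12971/96) = -40416/12971.

α = 3.08, β = -3.12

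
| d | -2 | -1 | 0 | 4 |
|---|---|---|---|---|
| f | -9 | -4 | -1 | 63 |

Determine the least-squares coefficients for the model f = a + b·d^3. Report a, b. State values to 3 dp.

a = -1.619, b = 1.009

Sums needed: Σ1 = 4, Σd^3 = 55, Σd^3·d^3 = 4161.
Moment sums: Σf = 49, Σd^3·f = 4108.
Eliminating b: 4161·(row 1) − 55·(row 2) gives 13619·a = 4161·49 − 55·4108 = -22051, so a = -22051/13619.
Then b = (4108 − 55·(-22051/13619))/4161 = 13737/13619.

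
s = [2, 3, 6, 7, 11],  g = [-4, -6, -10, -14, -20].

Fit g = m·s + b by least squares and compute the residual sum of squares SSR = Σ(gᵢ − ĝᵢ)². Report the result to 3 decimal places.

SSR = 2.504

Sums needed: Σs·s = 219, Σs = 29, Σ1 = 5.
And Σs·g = -404, Σg = -54.
Eliminating b: 5·(row 1) − 29·(row 2) gives 254·m = 5·(-404) − 29·(-54) = -454, so m = -227/127.
Then b = ((-54) − 29·(-227/127))/5 = -55/127.
Residuals: 1/127, -26/127, 147/127, -134/127, 12/127; SSR = 318/127.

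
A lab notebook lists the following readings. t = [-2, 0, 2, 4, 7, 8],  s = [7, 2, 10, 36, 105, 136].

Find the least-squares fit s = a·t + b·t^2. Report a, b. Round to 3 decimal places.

From the data, Σt·t = 137, Σt·t^2 = 919, Σt^2·t^2 = 6785.
And Σt·s = 1973, Σt^2·s = 14493.
Normal equations: [[137, 919]; [919, 6785]]·[a, b]ᵀ = [1973, 14493]ᵀ.
Eliminating b: 6785·(row 1) − 919·(row 2) gives 84984·a = 6785·1973 − 919·14493 = 67738, so a = 33869/42492.
Then b = (14493 − 919·(33869/42492))/6785 = 86177/42492.

a = 0.797, b = 2.028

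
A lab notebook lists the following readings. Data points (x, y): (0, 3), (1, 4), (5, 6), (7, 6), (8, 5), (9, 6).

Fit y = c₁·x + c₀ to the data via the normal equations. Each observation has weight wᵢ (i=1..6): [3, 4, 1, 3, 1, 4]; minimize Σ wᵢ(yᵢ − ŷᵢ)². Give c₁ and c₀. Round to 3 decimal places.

c₁ = 0.303, c₀ = 3.472

The normal system MᵀWM·[c₁, c₀]ᵀ = MᵀWy is [[564, 74]; [74, 16]]·[c₁, c₀]ᵀ = [428, 78]ᵀ.
Eliminating c₀: 16·(row 1) − 74·(row 2) gives 3548·c₁ = 16·428 − 74·78 = 1076, so c₁ = 269/887.
Then c₀ = (78 − 74·(269/887))/16 = 3080/887.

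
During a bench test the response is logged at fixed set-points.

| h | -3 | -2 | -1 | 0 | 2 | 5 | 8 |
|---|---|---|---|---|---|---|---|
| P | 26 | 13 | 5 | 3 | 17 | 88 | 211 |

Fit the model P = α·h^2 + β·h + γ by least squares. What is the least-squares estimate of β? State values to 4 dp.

The normal equations are: 4835·α + 609·β + 107·γ = 16063;  609·α + 107·β + 9·γ = 2053;  107·α + 9·β + 7·γ = 363.
(Σh^2·h^2 = 4835, Σh^2·h = 609, Σh^2 = 107, Σh·h = 107, Σh = 9, Σ1 = 7, Σh^2·P = 16063, Σh·P = 2053, ΣP = 363.)
Row-reducing yields α = 13975/4543, β = 589/413, γ = 13639/4543.

β = 1.4262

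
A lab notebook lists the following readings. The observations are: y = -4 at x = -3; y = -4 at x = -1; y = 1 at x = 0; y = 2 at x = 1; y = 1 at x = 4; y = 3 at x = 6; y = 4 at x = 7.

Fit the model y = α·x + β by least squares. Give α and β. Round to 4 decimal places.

The normal equations are: 112·α + 14·β = 68;  14·α + 7·β = 3.
Δ = 112·7 − 14² = 588.
α = (68·7 − 14·3)/588 = 31/42; β = (112·3 − 14·68)/588 = -22/21.

α = 0.7381, β = -1.0476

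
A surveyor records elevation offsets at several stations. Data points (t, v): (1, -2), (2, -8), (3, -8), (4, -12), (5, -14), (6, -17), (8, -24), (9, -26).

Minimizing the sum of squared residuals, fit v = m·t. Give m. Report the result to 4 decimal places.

Sums needed: Σt·t = 236.
And Σt·v = -688.
Normal equations: [[236]]·[m]ᵀ = [-688]ᵀ.
Hence m = -688 / 236 ≈ -2.91525.

m = -2.9153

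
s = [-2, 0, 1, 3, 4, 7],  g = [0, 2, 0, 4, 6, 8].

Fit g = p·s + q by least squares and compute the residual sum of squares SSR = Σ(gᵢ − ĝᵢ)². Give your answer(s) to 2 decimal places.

SSR = 6.74

The normal equations are: 79·p + 13·q = 92;  13·p + 6·q = 20.
(Σs·s = 79, Σs = 13, Σ1 = 6, Σs·g = 92, Σg = 20.)
Δ = 79·6 − 13² = 305.
p = (92·6 − 13·20)/305 = 292/305; q = (79·20 − 13·92)/305 = 384/305.
Residuals: 40/61, 226/305, -676/305, -8/61, 278/305, 12/305; SSR = 2056/305.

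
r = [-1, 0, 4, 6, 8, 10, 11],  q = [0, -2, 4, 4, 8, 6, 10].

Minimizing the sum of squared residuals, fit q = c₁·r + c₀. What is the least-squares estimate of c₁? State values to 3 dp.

c₁ = 0.844

Forming MᵀM = [[338, 38]; [38, 7]] and Mᵀq = [274, 30]ᵀ gives MᵀM·[c₁, c₀]ᵀ = Mᵀq.
det = 338·7 − 38² = 922.
c₁ = (274·7 − 38·30)/922 = 389/461; c₀ = (338·30 − 38·274)/922 = -136/461.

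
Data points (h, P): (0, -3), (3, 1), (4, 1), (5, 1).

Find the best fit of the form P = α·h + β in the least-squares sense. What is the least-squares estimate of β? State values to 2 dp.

From the data, Σh·h = 50, Σh = 12, Σ1 = 4.
Moment sums: Σh·P = 12, ΣP = 0.
det = 50·4 − 12² = 56.
α = (12·4 − 12·0)/56 = 6/7; β = (50·0 − 12·12)/56 = -18/7.

β = -2.57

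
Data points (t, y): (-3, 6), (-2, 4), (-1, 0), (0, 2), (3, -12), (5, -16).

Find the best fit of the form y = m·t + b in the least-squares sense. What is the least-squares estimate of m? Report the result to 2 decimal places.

With design matrix X, XᵀX = [[48, 2]; [2, 6]] and Xᵀy = [-142, -16]ᵀ.
Determinant 48·6 − 2² = 284.
m = ((-142)·6 − 2·(-16))/284 = -205/71; b = (48·(-16) − 2·(-142))/284 = -121/71.

m = -2.89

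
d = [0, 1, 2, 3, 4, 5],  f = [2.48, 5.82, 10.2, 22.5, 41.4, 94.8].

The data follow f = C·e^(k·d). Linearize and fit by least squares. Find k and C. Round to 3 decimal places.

Linearized form: ln f = k·d + ln C. From the 6 transformed points,
XᵀX = [[55.0000, 15.0000]; [15.0000, 6]], rhs = [53.3986, 16.3805]ᵀ  (here Σd = 15.0000, Σ(d)² = 55.0000, Σln f = 16.3805, Σd·ln f = 53.3986).
Δ = 55.0000·6 − (15.0000)² = 105.0000; k = (53.3986·6 − 15.0000·16.3805)/105.0000 = 0.71127, ln C = (55.0000·16.3805 − 15.0000·53.3986)/105.0000 = 0.95190, so C = exp(0.95190) = 2.59062.

k = 0.711, C = 2.591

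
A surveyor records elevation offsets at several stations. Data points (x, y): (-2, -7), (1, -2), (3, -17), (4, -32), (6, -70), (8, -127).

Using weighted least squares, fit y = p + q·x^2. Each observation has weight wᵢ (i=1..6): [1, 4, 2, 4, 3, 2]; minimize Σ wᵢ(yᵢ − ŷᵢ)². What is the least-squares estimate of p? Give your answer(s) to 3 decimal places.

Forming AᵀWA = [[16, 326]; [326, 13286]] and AᵀWy = [-641, -26206]ᵀ gives AᵀWA·[p, q]ᵀ = AᵀWy.
Eliminating q: 13286·(row 1) − 326·(row 2) gives 106300·p = 13286·(-641) − 326·(-26206) = 26830, so p = 2683/10630.
Then q = ((-26206) − 326·(2683/10630))/13286 = -21033/10630.

p = 0.252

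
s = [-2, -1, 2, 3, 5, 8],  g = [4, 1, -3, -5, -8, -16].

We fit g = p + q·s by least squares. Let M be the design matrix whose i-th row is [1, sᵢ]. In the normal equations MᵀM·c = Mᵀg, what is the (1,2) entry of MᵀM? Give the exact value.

Row 1 ↔ basis 1, column 2 ↔ basis s, so (MᵀM)_{1,2} = Σᵢ s = (1)·(-2) + (1)·(-1) + (1)·(2) + (1)·(3) + (1)·(5) + (1)·(8) = 15.

15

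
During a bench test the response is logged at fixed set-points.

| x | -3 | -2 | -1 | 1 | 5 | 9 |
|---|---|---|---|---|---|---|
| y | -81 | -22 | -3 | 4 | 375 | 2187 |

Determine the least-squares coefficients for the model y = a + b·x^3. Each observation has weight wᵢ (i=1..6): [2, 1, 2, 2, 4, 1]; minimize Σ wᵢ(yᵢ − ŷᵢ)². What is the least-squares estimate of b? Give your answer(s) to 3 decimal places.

b = 2.999

MᵀWM·[a, b]ᵀ = MᵀWy reads: 12·a + 1167·b = 3505;  1167·a + 595467·b = 1786387.
(Σwᵢ·1 = 12, Σwᵢ·x^3 = 1167, Σwᵢ·x^3·x^3 = 595467, Σwᵢ·y = 3505, Σwᵢ·x^3·y = 1786387.)
Δ = 12·595467 − 1167² = 5783715.
a = (3505·595467 − 1167·1786387)/5783715 = 799402/1927905; b = (12·1786387 − 1167·3505)/5783715 = 5782103/1927905.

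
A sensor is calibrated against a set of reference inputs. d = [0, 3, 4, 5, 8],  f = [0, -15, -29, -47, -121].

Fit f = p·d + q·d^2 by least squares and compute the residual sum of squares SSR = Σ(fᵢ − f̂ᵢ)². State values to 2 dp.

SSR = 1.49

Compute the Gram sums: Σd·d = 114, Σd·d^2 = 728, Σd^2·d^2 = 5058.
And Σd·f = -1364, Σd^2·f = -9518.
Normal equations: [[114, 728]; [728, 5058]]·[p, q]ᵀ = [-1364, -9518]ᵀ.
Eliminating q: 5058·(row 1) − 728·(row 2) gives 46628·p = 5058·(-1364) − 728·(-9518) = 29992, so p = 7498/11657.
Then q = ((-9518) − 728·(7498/11657))/5058 = -23015/11657.
Residuals: 0, 9786/11657, 195/11657, -9994/11657, 2479/11657; SSR = 17314/11657.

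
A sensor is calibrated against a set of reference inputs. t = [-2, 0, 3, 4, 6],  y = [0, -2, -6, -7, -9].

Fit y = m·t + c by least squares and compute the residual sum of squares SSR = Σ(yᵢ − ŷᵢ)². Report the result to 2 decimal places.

From the data, Σt·t = 65, Σt = 11, Σ1 = 5.
Right-hand side: Σt·y = -100, Σy = -24.
So MᵀM·[m, c]ᵀ = Mᵀy: [[65, 11]; [11, 5]]·[m, c]ᵀ = [-100, -24]ᵀ.
Eliminating c: 5·(row 1) − 11·(row 2) gives 204·m = 5·(-100) − 11·(-24) = -236, so m = -59/51.
Then c = ((-24) − 11·(-59/51))/5 = -115/51.
Residuals: -1/17, 13/51, -14/51, -2/17, 10/51; SSR = 10/51.

SSR = 0.20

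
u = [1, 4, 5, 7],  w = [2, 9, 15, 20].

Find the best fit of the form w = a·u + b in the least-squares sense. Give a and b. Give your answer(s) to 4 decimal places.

Sums needed: Σu·u = 91, Σu = 17, Σ1 = 4.
Moment sums: Σu·w = 253, Σw = 46.
Determinant 91·4 − 17² = 75.
a = (253·4 − 17·46)/75 = 46/15; b = (91·46 − 17·253)/75 = -23/15.

a = 3.0667, b = -1.5333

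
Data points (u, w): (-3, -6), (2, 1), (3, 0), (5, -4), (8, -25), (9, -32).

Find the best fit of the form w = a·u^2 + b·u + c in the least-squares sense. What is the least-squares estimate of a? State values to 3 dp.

Entries of XᵀX: Σu^2·u^2 = 11460, Σu^2·u = 1374, Σu^2 = 192, Σu·u = 192, Σu = 24, Σ1 = 6.
For Xᵀw: Σu^2·w = -4342, Σu·w = -488, Σw = -66.
So XᵀX·[a, b, c]ᵀ = Xᵀw: [[11460, 1374, 192]; [1374, 192, 24]; [192, 24, 6]]·[a, b, c]ᵀ = [-4342, -488, -66]ᵀ.
Inverting the 3×3 Gram matrix, [a, b, c]ᵀ = [-2176/3975, 1487/1325, 8063/3975]ᵀ.

a = -0.547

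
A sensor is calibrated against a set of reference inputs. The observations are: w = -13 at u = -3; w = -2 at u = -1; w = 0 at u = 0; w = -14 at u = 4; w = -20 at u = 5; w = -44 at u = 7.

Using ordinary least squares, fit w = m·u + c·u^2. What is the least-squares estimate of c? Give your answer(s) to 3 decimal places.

XᵀX·[m, c]ᵀ = Xᵀw reads: 100·m + 504·c = -423;  504·m + 3364·c = -2999.
(Σu·u = 100, Σu·u^2 = 504, Σu^2·u^2 = 3364, Σu·w = -423, Σu^2·w = -2999.)
Eliminating c: 3364·(row 1) − 504·(row 2) gives 82384·m = 3364·(-423) − 504·(-2999) = 88524, so m = 22131/20596.
Then c = ((-2999) − 504·(22131/20596))/3364 = -21677/20596.

c = -1.052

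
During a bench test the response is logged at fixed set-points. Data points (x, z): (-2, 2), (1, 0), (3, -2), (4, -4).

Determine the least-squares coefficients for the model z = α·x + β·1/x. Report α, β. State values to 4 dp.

α = -0.9865, β = 0.8986

Setting ∂/∂α … = 0 gives: 30·α + 4·β = -26;  4·α + (205/144)·β = -8/3.
Eliminating β: (205/144)·(row 1) − 4·(row 2) gives (641/24)·α = (205/144)·(-26) − 4·(-8/3) = -1897/72, so α = -1897/1923.
Then β = ((-8/3) − 4·(-1897/1923))/(205/144) = 576/641.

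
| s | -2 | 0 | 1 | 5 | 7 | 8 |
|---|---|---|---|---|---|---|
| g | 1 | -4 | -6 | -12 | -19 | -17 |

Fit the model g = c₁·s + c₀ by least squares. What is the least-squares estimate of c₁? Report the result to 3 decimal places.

c₁ = -1.889

The normal system MᵀM·[c₁, c₀]ᵀ = Mᵀg is [[143, 19]; [19, 6]]·[c₁, c₀]ᵀ = [-337, -57]ᵀ.
Δ = 143·6 − 19² = 497.
c₁ = ((-337)·6 − 19·(-57))/497 = -939/497; c₀ = (143·(-57) − 19·(-337))/497 = -1748/497.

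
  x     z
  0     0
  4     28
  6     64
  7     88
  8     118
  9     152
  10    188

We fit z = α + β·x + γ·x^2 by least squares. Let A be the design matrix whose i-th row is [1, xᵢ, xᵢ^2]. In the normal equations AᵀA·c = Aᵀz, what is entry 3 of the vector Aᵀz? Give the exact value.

Entry 3 ↔ basis x^2, so (Aᵀz)_{3} = Σᵢ (x^2)·zᵢ = (0)·(0) + (16)·(28) + (36)·(64) + (49)·(88) + (64)·(118) + (81)·(152) + (100)·(188) = 45728.

45728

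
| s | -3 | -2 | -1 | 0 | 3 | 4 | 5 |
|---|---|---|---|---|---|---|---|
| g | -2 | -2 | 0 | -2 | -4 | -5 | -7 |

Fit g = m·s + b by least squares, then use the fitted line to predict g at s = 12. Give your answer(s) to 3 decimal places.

AᵀA·[m, b]ᵀ = Aᵀg reads: 64·m + 6·b = -57;  6·m + 7·b = -22.
(Σs·s = 64, Σs = 6, Σ1 = 7, Σs·g = -57, Σg = -22.)
Determinant 64·7 − 6² = 412.
m = ((-57)·7 − 6·(-22))/412 = -267/412; b = (64·(-22) − 6·(-57))/412 = -533/206.
At s = 12: ĝ = (-267/412)·(12) + (-533/206)·(1) = -2135/206.

ĝ = -10.364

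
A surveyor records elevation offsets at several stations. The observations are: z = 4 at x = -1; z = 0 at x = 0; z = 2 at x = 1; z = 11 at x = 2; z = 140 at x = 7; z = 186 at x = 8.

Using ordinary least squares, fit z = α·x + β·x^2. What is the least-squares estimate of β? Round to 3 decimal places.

β = 3.006

Sums needed: Σx·x = 119, Σx·x^2 = 863, Σx^2·x^2 = 6515.
For Aᵀz: Σx·z = 2488, Σx^2·z = 18814.
So AᵀA·[α, β]ᵀ = Aᵀz: [[119, 863]; [863, 6515]]·[α, β]ᵀ = [2488, 18814]ᵀ.
Eliminating β: 6515·(row 1) − 863·(row 2) gives 30516·α = 6515·2488 − 863·18814 = -27162, so α = -4527/5086.
Then β = (18814 − 863·(-4527/5086))/6515 = 15287/5086.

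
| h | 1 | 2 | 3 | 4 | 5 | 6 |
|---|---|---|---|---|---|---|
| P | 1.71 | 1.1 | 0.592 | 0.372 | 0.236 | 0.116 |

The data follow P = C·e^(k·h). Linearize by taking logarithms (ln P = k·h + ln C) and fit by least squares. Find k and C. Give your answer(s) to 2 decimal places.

k = -0.53, C = 3.03

Let Y = ln P. Fitting Y = k·h + ln C by least squares:
Over the data: Σh = 21.0000, Σ(h)² = 91.0000, Σln P = -4.4794, Σh·ln P = -24.9457.
Normal system: [[91.0000, 21.0000]; [21.0000, 6]]·[k, ln C]ᵀ = [-24.9457, -4.4794]ᵀ.
Δ = 91.0000·6 − (21.0000)² = 105.0000; k = (-24.9457·6 − 21.0000·-4.4794)/105.0000 = -0.52959, ln C = (91.0000·-4.4794 − 21.0000·-24.9457)/105.0000 = 1.10699, so C = exp(1.10699) = 3.02525.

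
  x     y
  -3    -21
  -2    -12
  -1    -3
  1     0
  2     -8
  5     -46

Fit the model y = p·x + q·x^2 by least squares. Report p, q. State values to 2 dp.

Entries of AᵀA: Σx·x = 44, Σx·x^2 = 98, Σx^2·x^2 = 740.
Right-hand side: Σx·y = -156, Σx^2·y = -1422.
AᵀA·[p, q]ᵀ = Aᵀy becomes [[44, 98]; [98, 740]]·[p, q]ᵀ = [-156, -1422]ᵀ.
Determinant 44·740 − 98² = 22956.
p = ((-156)·740 − 98·(-1422))/22956 = 1993/1913; q = (44·(-1422) − 98·(-156))/22956 = -3940/1913.

p = 1.04, q = -2.06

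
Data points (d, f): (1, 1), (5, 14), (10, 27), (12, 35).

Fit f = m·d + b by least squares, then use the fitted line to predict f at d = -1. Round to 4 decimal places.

The normal equations are: 270·m + 28·b = 761;  28·m + 4·b = 77.
Determinant 270·4 − 28² = 296.
m = (761·4 − 28·77)/296 = 3; b = (270·77 − 28·761)/296 = -7/4.
At d = -1: f̂ = (3)·(-1) + (-7/4)·(1) = -19/4.

f̂ = -4.7500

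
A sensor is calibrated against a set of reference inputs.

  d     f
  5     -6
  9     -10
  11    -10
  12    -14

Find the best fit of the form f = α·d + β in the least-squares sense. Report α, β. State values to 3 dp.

α = -0.974, β = -0.991

Forming XᵀX = [[371, 37]; [37, 4]] and Xᵀf = [-398, -40]ᵀ gives XᵀX·[α, β]ᵀ = Xᵀf.
det = 371·4 − 37² = 115.
α = ((-398)·4 − 37·(-40))/115 = -112/115; β = (371·(-40) − 37·(-398))/115 = -114/115.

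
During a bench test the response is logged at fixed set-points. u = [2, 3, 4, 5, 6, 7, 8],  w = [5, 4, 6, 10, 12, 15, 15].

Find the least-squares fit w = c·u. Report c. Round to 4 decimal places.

XᵀX·[c]ᵀ = Xᵀw reads: 203·c = 393.
Hence c = 393 / 203 ≈ 1.93596.

c = 1.9360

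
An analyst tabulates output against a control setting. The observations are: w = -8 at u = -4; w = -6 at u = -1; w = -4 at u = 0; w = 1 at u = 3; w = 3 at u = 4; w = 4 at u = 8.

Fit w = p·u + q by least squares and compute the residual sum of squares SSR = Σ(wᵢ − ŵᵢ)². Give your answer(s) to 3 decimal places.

From the data, Σu·u = 106, Σu = 10, Σ1 = 6.
For Mᵀw: Σu·w = 85, Σw = -10.
So MᵀM·[p, q]ᵀ = Mᵀw: [[106, 10]; [10, 6]]·[p, q]ᵀ = [85, -10]ᵀ.
Eliminating q: 6·(row 1) − 10·(row 2) gives 536·p = 6·85 − 10·(-10) = 610, so p = 305/268.
Then q = ((-10) − 10·(305/268))/6 = -955/268.
Residuals: 31/268, -87/67, -117/268, 77/67, 539/268, -413/268; SSR = 2581/268.

SSR = 9.631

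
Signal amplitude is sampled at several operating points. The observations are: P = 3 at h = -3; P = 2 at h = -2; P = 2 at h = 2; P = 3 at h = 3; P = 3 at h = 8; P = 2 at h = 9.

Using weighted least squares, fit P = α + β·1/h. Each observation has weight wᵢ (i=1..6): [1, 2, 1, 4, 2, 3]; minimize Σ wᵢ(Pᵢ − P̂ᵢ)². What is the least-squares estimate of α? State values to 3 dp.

Setting ∂/∂α … = 0 gives: 13·α + (13/12)·β = 33;  (13/12)·α + (1187/864)·β = 41/12.
Eliminating β: (1187/864)·(row 1) − (13/12)·(row 2) gives (14417/864)·α = (1187/864)·33 − (13/12)·(41/12) = 3997/96, so α = 35973/14417.
Then β = ((41/12) − (13/12)·(35973/14417))/(1187/864) = 576/1109.

α = 2.495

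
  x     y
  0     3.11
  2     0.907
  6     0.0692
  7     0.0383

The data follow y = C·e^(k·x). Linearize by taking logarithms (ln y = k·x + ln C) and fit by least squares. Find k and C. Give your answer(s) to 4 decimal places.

With ln yᵢ as the transformed response and xᵢ as the regressor:
Over the data: Σx = 15.0000, Σ(x)² = 89.0000, Σln y = -4.8960, Σx·ln y = -39.0559.
Normal system: [[89.0000, 15.0000]; [15.0000, 4]]·[k, ln C]ᵀ = [-39.0559, -4.8960]ᵀ.
Δ = 89.0000·4 − (15.0000)² = 131.0000; k = (-39.0559·4 − 15.0000·-4.8960)/131.0000 = -0.63193, ln C = (89.0000·-4.8960 − 15.0000·-39.0559)/131.0000 = 1.14572, so C = exp(1.14572) = 3.14472.

k = -0.6319, C = 3.1447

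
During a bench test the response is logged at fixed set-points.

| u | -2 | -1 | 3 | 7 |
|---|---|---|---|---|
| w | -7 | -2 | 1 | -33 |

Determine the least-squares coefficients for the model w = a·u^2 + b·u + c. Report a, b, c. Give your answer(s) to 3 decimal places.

a = -1.117, b = 2.758, c = 2.524

XᵀX·[a, b, c]ᵀ = Xᵀw reads: 2499·a + 361·b + 63·c = -1638;  361·a + 63·b + 7·c = -212;  63·a + 7·b + 4·c = -41.
Row-reducing yields a = -15189/13592, b = 37485/13592, c = 17155/6796.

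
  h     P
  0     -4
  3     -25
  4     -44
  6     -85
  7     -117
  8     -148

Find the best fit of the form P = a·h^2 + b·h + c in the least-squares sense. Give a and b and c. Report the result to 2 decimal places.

a = -2.12, b = -1.07, c = -3.89

Compute the Gram sums: Σh^2·h^2 = 8130, Σh^2·h = 1162, Σh^2 = 174, Σh·h = 174, Σh = 28, Σ1 = 6.
For MᵀP: Σh^2·P = -19194, Σh·P = -2764, ΣP = -423.
Solving the 3×3 system (Gaussian elimination) gives a = -2367/1114, b = -1191/1114, c = -2168/557.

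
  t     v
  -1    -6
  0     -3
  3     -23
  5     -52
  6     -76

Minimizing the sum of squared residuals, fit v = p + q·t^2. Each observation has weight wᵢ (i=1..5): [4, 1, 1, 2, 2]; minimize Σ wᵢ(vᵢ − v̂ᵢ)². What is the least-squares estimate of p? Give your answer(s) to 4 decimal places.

p = -3.8373

Forming XᵀWX = [[10, 135]; [135, 3927]] and XᵀWv = [-306, -8303]ᵀ gives XᵀWX·[p, q]ᵀ = XᵀWv.
Δ = 10·3927 − 135² = 21045.
p = ((-306)·3927 − 135·(-8303))/21045 = -26919/7015; q = (10·(-8303) − 135·(-306))/21045 = -8344/4209.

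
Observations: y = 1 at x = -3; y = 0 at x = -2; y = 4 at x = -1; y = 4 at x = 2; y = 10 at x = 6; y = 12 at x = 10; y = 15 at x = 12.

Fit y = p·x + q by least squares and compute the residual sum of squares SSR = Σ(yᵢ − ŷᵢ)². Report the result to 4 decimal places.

Normal-equation sums: Σx·x = 298, Σx = 24, Σ1 = 7.
Moment sums: Σx·y = 361, Σy = 46.
MᵀM·[p, q]ᵀ = Mᵀy becomes [[298, 24]; [24, 7]]·[p, q]ᵀ = [361, 46]ᵀ.
det = 298·7 − 24² = 1510.
p = (361·7 − 24·46)/1510 = 1423/1510; q = (298·46 − 24·361)/1510 = 2522/755.
Residuals: 147/302, -1099/755, 2419/1510, -185/151, 759/755, -577/755, 53/151; SSR = 12293/1510.

SSR = 8.1411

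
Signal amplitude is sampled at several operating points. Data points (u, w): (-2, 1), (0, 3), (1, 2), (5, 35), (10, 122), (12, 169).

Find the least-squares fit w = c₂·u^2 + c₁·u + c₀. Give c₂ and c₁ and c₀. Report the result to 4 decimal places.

c₂ = 1.0233, c₁ = 1.7795, c₀ = 0.8935

Compute the Gram sums: Σu^2·u^2 = 31378, Σu^2·u = 2846, Σu^2 = 274, Σu·u = 274, Σu = 26, Σ1 = 6.
For Mᵀw: Σu^2·w = 37417, Σu·w = 3423, Σw = 332.
Row-reducing yields c₂ = 224425/219324, c₁ = 390283/219324, c₀ = 16330/18277.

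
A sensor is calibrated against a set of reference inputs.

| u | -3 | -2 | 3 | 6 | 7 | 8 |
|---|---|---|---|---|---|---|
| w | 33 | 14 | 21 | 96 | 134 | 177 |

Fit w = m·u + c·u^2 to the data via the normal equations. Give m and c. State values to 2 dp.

m = -1.83, c = 2.99

The normal equations are: 171·m + 1063·c = 2866;  1063·m + 7971·c = 21892.
(Σu·u = 171, Σu·u^2 = 1063, Σu^2·u^2 = 7971, Σu·w = 2866, Σu^2·w = 21892.)
Eliminating c: 7971·(row 1) − 1063·(row 2) gives 233072·m = 7971·2866 − 1063·21892 = -426310, so m = -213155/116536.
Then c = (21892 − 1063·(-213155/116536))/7971 = 348487/116536.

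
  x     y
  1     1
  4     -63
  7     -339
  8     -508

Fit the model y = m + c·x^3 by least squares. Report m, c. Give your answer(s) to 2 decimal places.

m = 1.47, c = -0.99

Compute the Gram sums: Σ1 = 4, Σx^3 = 920, Σx^3·x^3 = 383890.
For Aᵀy: Σy = -909, Σx^3·y = -380404.
AᵀA·[m, c]ᵀ = Aᵀy becomes [[4, 920]; [920, 383890]]·[m, c]ᵀ = [-909, -380404]ᵀ.
Determinant 4·383890 − 920² = 689160.
m = ((-909)·383890 − 920·(-380404))/689160 = 101567/68916; c = (4·(-380404) − 920·(-909))/689160 = -85667/86145.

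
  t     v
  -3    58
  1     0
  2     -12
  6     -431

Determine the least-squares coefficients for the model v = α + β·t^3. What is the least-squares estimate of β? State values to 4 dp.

The normal equations are: 4·α + 198·β = -385;  198·α + 47450·β = -94758.
(Σ1 = 4, Σt^3 = 198, Σt^3·t^3 = 47450, Σv = -385, Σt^3·v = -94758.)
Eliminating β: 47450·(row 1) − 198·(row 2) gives 150596·α = 47450·(-385) − 198·(-94758) = 493834, so α = 246917/75298.
Then β = ((-94758) − 198·(246917/75298))/47450 = -151401/75298.

β = -2.0107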